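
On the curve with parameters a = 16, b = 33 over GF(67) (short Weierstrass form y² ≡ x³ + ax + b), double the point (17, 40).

(62, 37)

tangent at (17, 40): λ = (3·17² + 16)/(2·40) ≡ 12/13. 13⁻¹ ≡ 31 (mod 67) since 13·31 = 403 ≡ 1, so λ ≡ 12·31 ≡ 37.
  x = λ² - 17 - 17 = 1369 - 34 ≡ 62; y = λ·(17 - 62) - 40 ≡ 37. → (62, 37)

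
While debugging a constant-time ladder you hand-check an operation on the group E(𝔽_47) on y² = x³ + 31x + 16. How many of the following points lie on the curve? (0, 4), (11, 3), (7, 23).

2

(0, 4): 4² ≡ 16, rhs ≡ 16 → on.
(11, 3): 3² ≡ 9, rhs ≡ 43 → off.
(7, 23): 23² ≡ 12, rhs ≡ 12 → on.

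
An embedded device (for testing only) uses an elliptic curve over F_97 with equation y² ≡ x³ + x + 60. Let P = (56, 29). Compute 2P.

tangent at (56, 29): λ = (3·56² + 1)/(2·29) ≡ 0/58. 58⁻¹ ≡ 92 (mod 97), so λ ≡ 0·92 ≡ 0.
  x = λ² - 56 - 56 = 0 - 112 ≡ 82; y = λ·(56 - 82) - 29 ≡ 68. → (82, 68)

(82, 68)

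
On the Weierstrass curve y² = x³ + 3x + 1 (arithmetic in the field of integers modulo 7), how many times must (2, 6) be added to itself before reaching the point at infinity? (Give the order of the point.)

12

2P: tangent at (2, 6): λ = (3·2² + 3)/(2·6) ≡ 1/5. 5⁻¹ ≡ 3 (mod 7), so λ ≡ 1·3 ≡ 3.
  x = λ² - 2 - 2 = 9 - 4 ≡ 5; y = λ·(2 - 5) - 6 ≡ 6. → (5, 6)
3P: (5, 6) + (2, 6). λ = (6 - 6)/(2 - 5) ≡ 0/4 mod 7. 4⁻¹ ≡ 2 (mod 7) since 4·2 = 8 ≡ 1, so λ ≡ 0.
  x = λ² - 5 - 2 = 0 - 7 ≡ 0; y = λ·(5 - 0) - 6 ≡ 1. → (0, 1)
4P: (0, 1) + (2, 6). λ = (6 - 1)/(2 - 0) ≡ 5/2 mod 7. 2⁻¹ ≡ 4 (mod 7), so λ ≡ 6.
  x = λ² - 0 - 2 = 36 - 2 ≡ 6; y = λ·(0 - 6) - 1 ≡ 5. → (6, 5)
5P: (6, 5) + (2, 6). λ = (6 - 5)/(2 - 6) ≡ 1/3 mod 7. 3⁻¹ ≡ 5 (mod 7) since 3·5 = 15 ≡ 1, so λ ≡ 5.
  x = λ² - 6 - 2 = 25 - 8 ≡ 3; y = λ·(6 - 3) - 5 ≡ 3. → (3, 3)
6P: (3, 3) + (2, 6). λ = (6 - 3)/(2 - 3) ≡ 3/6 mod 7. 6⁻¹ ≡ 6 (mod 7), so λ ≡ 4.
  x = λ² - 3 - 2 = 16 - 5 ≡ 4; y = λ·(3 - 4) - 3 ≡ 0. → (4, 0)
7P: (4, 0) + (2, 6). λ = (6 - 0)/(2 - 4) ≡ 6/5 mod 7. 5⁻¹ ≡ 3 (mod 7), so λ ≡ 4.
  x = λ² - 4 - 2 = 16 - 6 ≡ 3; y = λ·(4 - 3) - 0 ≡ 4. → (3, 4)
8P: (3, 4) + (2, 6). λ = (6 - 4)/(2 - 3) ≡ 2/6 mod 7. 6⁻¹ ≡ 6 (mod 7) since 6·6 = 36 ≡ 1, so λ ≡ 5.
  x = λ² - 3 - 2 = 25 - 5 ≡ 6; y = λ·(3 - 6) - 4 ≡ 2. → (6, 2)
9P: (6, 2) + (2, 6). λ = (6 - 2)/(2 - 6) ≡ 4/3 mod 7. 3⁻¹ ≡ 5 (mod 7), so λ ≡ 6.
  x = λ² - 6 - 2 = 36 - 8 ≡ 0; y = λ·(6 - 0) - 2 ≡ 6. → (0, 6)
10P: (0, 6) + (2, 6). λ = (6 - 6)/(2 - 0) ≡ 0/2 mod 7. 2⁻¹ ≡ 4 (mod 7), so λ ≡ 0.
  x = λ² - 0 - 2 = 0 - 2 ≡ 5; y = λ·(0 - 5) - 6 ≡ 1. → (5, 1)
11P: (5, 1) + (2, 6). λ = (6 - 1)/(2 - 5) ≡ 5/4 mod 7. 4⁻¹ ≡ 2 (mod 7) since 4·2 = 8 ≡ 1, so λ ≡ 3.
  x = λ² - 5 - 2 = 9 - 7 ≡ 2; y = λ·(5 - 2) - 1 ≡ 1. → (2, 1)
12P: (2, 1) + (2, 6): same x and y₁ ≡ -y₂, so the sum is the point at infinity.
12P = the point at infinity, so the order is 12.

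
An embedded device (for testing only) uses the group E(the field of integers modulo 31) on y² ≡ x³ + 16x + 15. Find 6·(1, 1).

Write P = (1, 1).
Double-and-add on 6 = (110)₂. Start with P = (1, 1) for the leading 1-bit.
double: tangent at (1, 1): λ = (3·1² + 16)/(2·1) ≡ 19/2. 2⁻¹ ≡ 16 (mod 31) since 2·16 = 32 ≡ 1, so λ ≡ 19·16 ≡ 25.
  x = λ² - 1 - 1 = 625 - 2 ≡ 3; y = λ·(1 - 3) - 1 ≡ 11. → (3, 11)
add P: (3, 11) + (1, 1). λ = (1 - 11)/(1 - 3) ≡ 21/29 mod 31. 29⁻¹ ≡ 15 (mod 31), so λ ≡ 5.
  x = λ² - 3 - 1 = 25 - 4 ≡ 21; y = λ·(3 - 21) - 11 ≡ 23. → (21, 23)
double: tangent at (21, 23): λ = (3·21² + 16)/(2·23) ≡ 6/15. 15⁻¹ ≡ 29 (mod 31) since 15·29 = 435 ≡ 1, so λ ≡ 6·29 ≡ 19.
  x = λ² - 21 - 21 = 361 - 42 ≡ 9; y = λ·(21 - 9) - 23 ≡ 19. → (9, 19)

(9, 19)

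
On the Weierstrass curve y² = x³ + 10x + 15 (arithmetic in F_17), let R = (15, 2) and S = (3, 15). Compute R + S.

(15, 2) + (3, 15). λ = (15 - 2)/(3 - 15) ≡ 13/5 mod 17. 5⁻¹ ≡ 7 (mod 17) since 5·7 = 35 ≡ 1, so λ ≡ 6.
  x = λ² - 15 - 3 = 36 - 18 ≡ 1; y = λ·(15 - 1) - 2 ≡ 14. → (1, 14)

(1, 14)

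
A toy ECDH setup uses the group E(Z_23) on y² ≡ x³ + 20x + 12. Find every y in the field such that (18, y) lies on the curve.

x³ + 20x + 12 = 6204 ≡ 17 (mod 23).
17 is a non-residue mod 23; no y exists.

none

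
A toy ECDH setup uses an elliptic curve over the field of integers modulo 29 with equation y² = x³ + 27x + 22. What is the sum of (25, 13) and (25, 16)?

O

The two points share x = 25 and their y-coordinates satisfy 13 + 16 ≡ 0 (mod 29), so they are inverses. Their sum is 𝒪.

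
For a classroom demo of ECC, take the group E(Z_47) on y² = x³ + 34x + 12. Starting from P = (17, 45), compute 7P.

(17, 45)

Repeated addition: build up to 7P.
2P: tangent at (17, 45): λ = (3·17² + 34)/(2·45) ≡ 8/43. 43⁻¹ ≡ 35 (mod 47), so λ ≡ 8·35 ≡ 45.
  x = λ² - 17 - 17 = 2025 - 34 ≡ 17; y = λ·(17 - 17) - 45 ≡ 2. → (17, 2)
3P: (17, 2) + (17, 45): same x and y₁ ≡ -y₂, so the sum is O.
4P: O + (17, 45) = (17, 45) (identity).
5P: tangent at (17, 45): λ = (3·17² + 34)/(2·45) ≡ 8/43. 43⁻¹ ≡ 35 (mod 47), so λ ≡ 8·35 ≡ 45.
  x = λ² - 17 - 17 = 2025 - 34 ≡ 17; y = λ·(17 - 17) - 45 ≡ 2. → (17, 2)
6P: (17, 2) + (17, 45): same x and y₁ ≡ -y₂, so the sum is O.
7P: O + (17, 45) = (17, 45) (identity).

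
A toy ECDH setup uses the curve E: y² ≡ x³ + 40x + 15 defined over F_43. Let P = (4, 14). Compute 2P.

tangent at (4, 14): λ = (3·4² + 40)/(2·14) ≡ 2/28. 28⁻¹ ≡ 20 (mod 43) since 28·20 = 560 ≡ 1, so λ ≡ 2·20 ≡ 40.
  x = λ² - 4 - 4 = 1600 - 8 ≡ 1; y = λ·(4 - 1) - 14 ≡ 20. → (1, 20)

(1, 20)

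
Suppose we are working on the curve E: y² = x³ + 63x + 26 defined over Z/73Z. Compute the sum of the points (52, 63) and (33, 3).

(37, 42)

(52, 63) + (33, 3). λ = (3 - 63)/(33 - 52) ≡ 13/54 mod 73. 54⁻¹ ≡ 23 (mod 73) since 54·23 = 1242 ≡ 1, so λ ≡ 7.
  x = λ² - 52 - 33 = 49 - 85 ≡ 37; y = λ·(52 - 37) - 63 ≡ 42. → (37, 42)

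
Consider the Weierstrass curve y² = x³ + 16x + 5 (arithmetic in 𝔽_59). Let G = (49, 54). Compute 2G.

(25, 49)

tangent at (49, 54): λ = (3·49² + 16)/(2·54) ≡ 21/49. 49⁻¹ ≡ 53 (mod 59) since 49·53 = 2597 ≡ 1, so λ ≡ 21·53 ≡ 51.
  x = λ² - 49 - 49 = 2601 - 98 ≡ 25; y = λ·(49 - 25) - 54 ≡ 49. → (25, 49)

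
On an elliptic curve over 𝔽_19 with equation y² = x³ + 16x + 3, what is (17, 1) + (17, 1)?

tangent at (17, 1): λ = (3·17² + 16)/(2·1) ≡ 9/2. 2⁻¹ ≡ 10 (mod 19) since 2·10 = 20 ≡ 1, so λ ≡ 9·10 ≡ 14.
  x = λ² - 17 - 17 = 196 - 34 ≡ 10; y = λ·(17 - 10) - 1 ≡ 2. → (10, 2)

(10, 2)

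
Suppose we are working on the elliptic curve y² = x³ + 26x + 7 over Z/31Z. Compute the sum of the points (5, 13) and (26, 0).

(2, 25)

(5, 13) + (26, 0). λ = (0 - 13)/(26 - 5) ≡ 18/21 mod 31. 21⁻¹ ≡ 3 (mod 31), so λ ≡ 23.
  x = λ² - 5 - 26 = 529 - 31 ≡ 2; y = λ·(5 - 2) - 13 ≡ 25. → (2, 25)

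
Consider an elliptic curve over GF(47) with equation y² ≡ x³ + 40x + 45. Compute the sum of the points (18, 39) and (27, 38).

(20, 3)

(18, 39) + (27, 38). λ = (38 - 39)/(27 - 18) ≡ 46/9 mod 47. 9⁻¹ ≡ 21 (mod 47) since 9·21 = 189 ≡ 1, so λ ≡ 26.
  x = λ² - 18 - 27 = 676 - 45 ≡ 20; y = λ·(18 - 20) - 39 ≡ 3. → (20, 3)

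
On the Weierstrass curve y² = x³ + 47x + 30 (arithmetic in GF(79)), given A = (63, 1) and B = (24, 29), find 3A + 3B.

First 3A:
Repeated addition: build up to 3A.
2A: tangent at (63, 1): λ = (3·63² + 47)/(2·1) ≡ 25/2. 2⁻¹ ≡ 40 (mod 79), so λ ≡ 25·40 ≡ 52.
  x = λ² - 63 - 63 = 2704 - 126 ≡ 50; y = λ·(63 - 50) - 1 ≡ 43. → (50, 43)
3A: (50, 43) + (63, 1). λ = (1 - 43)/(63 - 50) ≡ 37/13 mod 79. 13⁻¹ ≡ 73 (mod 79) since 13·73 = 949 ≡ 1, so λ ≡ 15.
  x = λ² - 50 - 63 = 225 - 113 ≡ 33; y = λ·(50 - 33) - 43 ≡ 54. → (33, 54)
3A = (33, 54).
Next 3B:
Repeated addition: build up to 3B.
2B: tangent at (24, 29): λ = (3·24² + 47)/(2·29) ≡ 37/58. 58⁻¹ ≡ 15 (mod 79), so λ ≡ 37·15 ≡ 2.
  x = λ² - 24 - 24 = 4 - 48 ≡ 35; y = λ·(24 - 35) - 29 ≡ 28. → (35, 28)
3B: (35, 28) + (24, 29). λ = (29 - 28)/(24 - 35) ≡ 1/68 mod 79. 68⁻¹ ≡ 43 (mod 79) since 68·43 = 2924 ≡ 1, so λ ≡ 43.
  x = λ² - 35 - 24 = 1849 - 59 ≡ 52; y = λ·(35 - 52) - 28 ≡ 31. → (52, 31)
3B = (52, 31).
Finally 3A + 3B:
(33, 54) + (52, 31). λ = (31 - 54)/(52 - 33) ≡ 56/19 mod 79. 19⁻¹ ≡ 25 (mod 79), so λ ≡ 57.
  x = λ² - 33 - 52 = 3249 - 85 ≡ 4; y = λ·(33 - 4) - 54 ≡ 19. → (4, 19)

(4, 19)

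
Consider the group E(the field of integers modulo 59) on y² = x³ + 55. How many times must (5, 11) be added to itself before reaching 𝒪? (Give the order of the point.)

10

2P: tangent at (5, 11): λ = (3·5² + 0)/(2·11) ≡ 16/22. 22⁻¹ ≡ 51 (mod 59) since 22·51 = 1122 ≡ 1, so λ ≡ 16·51 ≡ 49.
  x = λ² - 5 - 5 = 2401 - 10 ≡ 31; y = λ·(5 - 31) - 11 ≡ 13. → (31, 13)
3P: (31, 13) + (5, 11). λ = (11 - 13)/(5 - 31) ≡ 57/33 mod 59. 33⁻¹ ≡ 34 (mod 59) since 33·34 = 1122 ≡ 1, so λ ≡ 50.
  x = λ² - 31 - 5 = 2500 - 36 ≡ 45; y = λ·(31 - 45) - 13 ≡ 54. → (45, 54)
4P: (45, 54) + (5, 11). λ = (11 - 54)/(5 - 45) ≡ 16/19 mod 59. 19⁻¹ ≡ 28 (mod 59) since 19·28 = 532 ≡ 1, so λ ≡ 35.
  x = λ² - 45 - 5 = 1225 - 50 ≡ 54; y = λ·(45 - 54) - 54 ≡ 44. → (54, 44)
5P: (54, 44) + (5, 11). λ = (11 - 44)/(5 - 54) ≡ 26/10 mod 59. 10⁻¹ ≡ 6 (mod 59) since 10·6 = 60 ≡ 1, so λ ≡ 38.
  x = λ² - 54 - 5 = 1444 - 59 ≡ 28; y = λ·(54 - 28) - 44 ≡ 0. → (28, 0)
6P: (28, 0) + (5, 11). λ = (11 - 0)/(5 - 28) ≡ 11/36 mod 59. 36⁻¹ ≡ 41 (mod 59), so λ ≡ 38.
  x = λ² - 28 - 5 = 1444 - 33 ≡ 54; y = λ·(28 - 54) - 0 ≡ 15. → (54, 15)
7P: (54, 15) + (5, 11). λ = (11 - 15)/(5 - 54) ≡ 55/10 mod 59. 10⁻¹ ≡ 6 (mod 59), so λ ≡ 35.
  x = λ² - 54 - 5 = 1225 - 59 ≡ 45; y = λ·(54 - 45) - 15 ≡ 5. → (45, 5)
8P: (45, 5) + (5, 11). λ = (11 - 5)/(5 - 45) ≡ 6/19 mod 59. 19⁻¹ ≡ 28 (mod 59), so λ ≡ 50.
  x = λ² - 45 - 5 = 2500 - 50 ≡ 31; y = λ·(45 - 31) - 5 ≡ 46. → (31, 46)
9P: (31, 46) + (5, 11). λ = (11 - 46)/(5 - 31) ≡ 24/33 mod 59. 33⁻¹ ≡ 34 (mod 59), so λ ≡ 49.
  x = λ² - 31 - 5 = 2401 - 36 ≡ 5; y = λ·(31 - 5) - 46 ≡ 48. → (5, 48)
10P: (5, 48) + (5, 11): same x and y₁ ≡ -y₂, so the sum is 𝒪.
10P = 𝒪, so the order is 10.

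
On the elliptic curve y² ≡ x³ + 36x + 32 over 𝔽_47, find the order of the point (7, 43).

9

2P: tangent at (7, 43): λ = (3·7² + 36)/(2·43) ≡ 42/39. 39⁻¹ ≡ 41 (mod 47) since 39·41 = 1599 ≡ 1, so λ ≡ 42·41 ≡ 30.
  x = λ² - 7 - 7 = 900 - 14 ≡ 40; y = λ·(7 - 40) - 43 ≡ 1. → (40, 1)
3P: (40, 1) + (7, 43). λ = (43 - 1)/(7 - 40) ≡ 42/14 mod 47. 14⁻¹ ≡ 37 (mod 47), so λ ≡ 3.
  x = λ² - 40 - 7 = 9 - 47 ≡ 9; y = λ·(40 - 9) - 1 ≡ 45. → (9, 45)
4P: (9, 45) + (7, 43). λ = (43 - 45)/(7 - 9) ≡ 45/45 mod 47. 45⁻¹ ≡ 23 (mod 47), so λ ≡ 1.
  x = λ² - 9 - 7 = 1 - 16 ≡ 32; y = λ·(9 - 32) - 45 ≡ 26. → (32, 26)
5P: (32, 26) + (7, 43). λ = (43 - 26)/(7 - 32) ≡ 17/22 mod 47. 22⁻¹ ≡ 15 (mod 47) since 22·15 = 330 ≡ 1, so λ ≡ 20.
  x = λ² - 32 - 7 = 400 - 39 ≡ 32; y = λ·(32 - 32) - 26 ≡ 21. → (32, 21)
6P: (32, 21) + (7, 43). λ = (43 - 21)/(7 - 32) ≡ 22/22 mod 47. 22⁻¹ ≡ 15 (mod 47) since 22·15 = 330 ≡ 1, so λ ≡ 1.
  x = λ² - 32 - 7 = 1 - 39 ≡ 9; y = λ·(32 - 9) - 21 ≡ 2. → (9, 2)
7P: (9, 2) + (7, 43). λ = (43 - 2)/(7 - 9) ≡ 41/45 mod 47. 45⁻¹ ≡ 23 (mod 47) since 45·23 = 1035 ≡ 1, so λ ≡ 3.
  x = λ² - 9 - 7 = 9 - 16 ≡ 40; y = λ·(9 - 40) - 2 ≡ 46. → (40, 46)
8P: (40, 46) + (7, 43). λ = (43 - 46)/(7 - 40) ≡ 44/14 mod 47. 14⁻¹ ≡ 37 (mod 47), so λ ≡ 30.
  x = λ² - 40 - 7 = 900 - 47 ≡ 7; y = λ·(40 - 7) - 46 ≡ 4. → (7, 4)
9P: (7, 4) + (7, 43): same x and y₁ ≡ -y₂, so the sum is O.
9P = O, so the order is 9.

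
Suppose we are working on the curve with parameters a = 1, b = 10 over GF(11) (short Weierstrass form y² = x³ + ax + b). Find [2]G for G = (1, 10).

(2, 3)

tangent at (1, 10): λ = (3·1² + 1)/(2·10) ≡ 4/9. 9⁻¹ ≡ 5 (mod 11), so λ ≡ 4·5 ≡ 9.
  x = λ² - 1 - 1 = 81 - 2 ≡ 2; y = λ·(1 - 2) - 10 ≡ 3. → (2, 3)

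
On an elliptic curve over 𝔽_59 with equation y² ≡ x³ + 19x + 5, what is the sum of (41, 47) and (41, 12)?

O

The two points share x = 41 and their y-coordinates satisfy 47 + 12 ≡ 0 (mod 59), so they are inverses. Their sum is O.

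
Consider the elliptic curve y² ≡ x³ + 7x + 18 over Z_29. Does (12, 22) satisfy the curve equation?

y² = 22² ≡ 20; x³ + 7x + 18 = 1830 ≡ 3 (mod 29). 20 ≠ 3.

no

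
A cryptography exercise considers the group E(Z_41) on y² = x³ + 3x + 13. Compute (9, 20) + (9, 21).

The two points share x = 9 and their y-coordinates satisfy 20 + 21 ≡ 0 (mod 41), so they are inverses. Their sum is ∞.

O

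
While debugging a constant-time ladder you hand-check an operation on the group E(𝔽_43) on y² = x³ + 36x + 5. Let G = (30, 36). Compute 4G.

Repeated addition: build up to 4G.
2G: tangent at (30, 36): λ = (3·30² + 36)/(2·36) ≡ 27/29. 29⁻¹ ≡ 3 (mod 43), so λ ≡ 27·3 ≡ 38.
  x = λ² - 30 - 30 = 1444 - 60 ≡ 8; y = λ·(30 - 8) - 36 ≡ 26. → (8, 26)
3G: (8, 26) + (30, 36). λ = (36 - 26)/(30 - 8) ≡ 10/22 mod 43. 22⁻¹ ≡ 2 (mod 43) since 22·2 = 44 ≡ 1, so λ ≡ 20.
  x = λ² - 8 - 30 = 400 - 38 ≡ 18; y = λ·(8 - 18) - 26 ≡ 32. → (18, 32)
4G: (18, 32) + (30, 36). λ = (36 - 32)/(30 - 18) ≡ 4/12 mod 43. 12⁻¹ ≡ 18 (mod 43), so λ ≡ 29.
  x = λ² - 18 - 30 = 841 - 48 ≡ 19; y = λ·(18 - 19) - 32 ≡ 25. → (19, 25)

(19, 25)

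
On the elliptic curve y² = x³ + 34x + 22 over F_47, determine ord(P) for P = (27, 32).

3

2P: tangent at (27, 32): λ = (3·27² + 34)/(2·32) ≡ 12/17. 17⁻¹ ≡ 36 (mod 47), so λ ≡ 12·36 ≡ 9.
  x = λ² - 27 - 27 = 81 - 54 ≡ 27; y = λ·(27 - 27) - 32 ≡ 15. → (27, 15)
3P: (27, 15) + (27, 32): same x and y₁ ≡ -y₂, so the sum is O.
3P = O, so the order is 3.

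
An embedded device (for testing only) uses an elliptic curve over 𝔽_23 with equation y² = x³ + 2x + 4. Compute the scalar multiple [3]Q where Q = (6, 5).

Repeated addition: build up to 3Q.
2Q: tangent at (6, 5): λ = (3·6² + 2)/(2·5) ≡ 18/10. 10⁻¹ ≡ 7 (mod 23), so λ ≡ 18·7 ≡ 11.
  x = λ² - 6 - 6 = 121 - 12 ≡ 17; y = λ·(6 - 17) - 5 ≡ 12. → (17, 12)
3Q: (17, 12) + (6, 5). λ = (5 - 12)/(6 - 17) ≡ 16/12 mod 23. 12⁻¹ ≡ 2 (mod 23) since 12·2 = 24 ≡ 1, so λ ≡ 9.
  x = λ² - 17 - 6 = 81 - 23 ≡ 12; y = λ·(17 - 12) - 12 ≡ 10. → (12, 10)

(12, 10)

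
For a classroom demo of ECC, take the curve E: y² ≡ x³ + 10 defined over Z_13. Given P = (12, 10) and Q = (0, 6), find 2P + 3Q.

First 2P:
Repeated addition: build up to 2P.
2P: tangent at (12, 10): λ = (3·12² + 0)/(2·10) ≡ 3/7. 7⁻¹ ≡ 2 (mod 13), so λ ≡ 3·2 ≡ 6.
  x = λ² - 12 - 12 = 36 - 24 ≡ 12; y = λ·(12 - 12) - 10 ≡ 3. → (12, 3)
2P = (12, 3).
Next 3Q:
Repeated addition: build up to 3Q.
2Q: tangent at (0, 6): λ = (3·0² + 0)/(2·6) ≡ 0/12. 12⁻¹ ≡ 12 (mod 13), so λ ≡ 0·12 ≡ 0.
  x = λ² - 0 - 0 = 0 - 0 ≡ 0; y = λ·(0 - 0) - 6 ≡ 7. → (0, 7)
3Q: (0, 7) + (0, 6): same x and y₁ ≡ -y₂, so the sum is 𝒪.
3Q = 𝒪.
Finally 2P + 3Q:
(12, 3) + 𝒪 = (12, 3) (identity).

(12, 3)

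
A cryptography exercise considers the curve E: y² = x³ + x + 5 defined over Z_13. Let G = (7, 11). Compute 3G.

(12, 4)

Repeated addition: build up to 3G.
2G: tangent at (7, 11): λ = (3·7² + 1)/(2·11) ≡ 5/9. 9⁻¹ ≡ 3 (mod 13), so λ ≡ 5·3 ≡ 2.
  x = λ² - 7 - 7 = 4 - 14 ≡ 3; y = λ·(7 - 3) - 11 ≡ 10. → (3, 10)
3G: (3, 10) + (7, 11). λ = (11 - 10)/(7 - 3) ≡ 1/4 mod 13. 4⁻¹ ≡ 10 (mod 13) since 4·10 = 40 ≡ 1, so λ ≡ 10.
  x = λ² - 3 - 7 = 100 - 10 ≡ 12; y = λ·(3 - 12) - 10 ≡ 4. → (12, 4)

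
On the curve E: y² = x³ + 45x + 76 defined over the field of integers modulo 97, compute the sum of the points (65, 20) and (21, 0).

(8, 50)

(65, 20) + (21, 0). λ = (0 - 20)/(21 - 65) ≡ 77/53 mod 97. 53⁻¹ ≡ 11 (mod 97) since 53·11 = 583 ≡ 1, so λ ≡ 71.
  x = λ² - 65 - 21 = 5041 - 86 ≡ 8; y = λ·(65 - 8) - 20 ≡ 50. → (8, 50)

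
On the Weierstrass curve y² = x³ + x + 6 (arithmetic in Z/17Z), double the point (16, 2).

tangent at (16, 2): λ = (3·16² + 1)/(2·2) ≡ 4/4. 4⁻¹ ≡ 13 (mod 17), so λ ≡ 4·13 ≡ 1.
  x = λ² - 16 - 16 = 1 - 32 ≡ 3; y = λ·(16 - 3) - 2 ≡ 11. → (3, 11)

(3, 11)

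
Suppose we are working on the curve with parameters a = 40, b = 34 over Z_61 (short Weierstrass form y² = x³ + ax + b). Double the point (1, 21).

(43, 58)

tangent at (1, 21): λ = (3·1² + 40)/(2·21) ≡ 43/42. 42⁻¹ ≡ 16 (mod 61) since 42·16 = 672 ≡ 1, so λ ≡ 43·16 ≡ 17.
  x = λ² - 1 - 1 = 289 - 2 ≡ 43; y = λ·(1 - 43) - 21 ≡ 58. → (43, 58)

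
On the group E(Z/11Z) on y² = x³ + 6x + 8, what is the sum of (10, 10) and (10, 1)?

O

The two points share x = 10 and their y-coordinates satisfy 10 + 1 ≡ 0 (mod 11), so they are inverses. Their sum is O.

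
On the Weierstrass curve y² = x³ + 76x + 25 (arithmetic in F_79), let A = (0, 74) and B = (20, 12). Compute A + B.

(0, 74) + (20, 12). λ = (12 - 74)/(20 - 0) ≡ 17/20 mod 79. 20⁻¹ ≡ 4 (mod 79) since 20·4 = 80 ≡ 1, so λ ≡ 68.
  x = λ² - 0 - 20 = 4624 - 20 ≡ 22; y = λ·(0 - 22) - 74 ≡ 10. → (22, 10)

(22, 10)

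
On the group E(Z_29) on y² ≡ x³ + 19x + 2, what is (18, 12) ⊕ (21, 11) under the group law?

(3, 12)

(18, 12) + (21, 11). λ = (11 - 12)/(21 - 18) ≡ 28/3 mod 29. 3⁻¹ ≡ 10 (mod 29), so λ ≡ 19.
  x = λ² - 18 - 21 = 361 - 39 ≡ 3; y = λ·(18 - 3) - 12 ≡ 12. → (3, 12)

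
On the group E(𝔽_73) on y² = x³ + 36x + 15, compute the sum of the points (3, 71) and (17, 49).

(3, 71) + (17, 49). λ = (49 - 71)/(17 - 3) ≡ 51/14 mod 73. 14⁻¹ ≡ 47 (mod 73) since 14·47 = 658 ≡ 1, so λ ≡ 61.
  x = λ² - 3 - 17 = 3721 - 20 ≡ 51; y = λ·(3 - 51) - 71 ≡ 67. → (51, 67)

(51, 67)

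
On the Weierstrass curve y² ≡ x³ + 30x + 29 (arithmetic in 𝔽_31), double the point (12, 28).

(15, 17)

tangent at (12, 28): λ = (3·12² + 30)/(2·28) ≡ 28/25. 25⁻¹ ≡ 5 (mod 31), so λ ≡ 28·5 ≡ 16.
  x = λ² - 12 - 12 = 256 - 24 ≡ 15; y = λ·(12 - 15) - 28 ≡ 17. → (15, 17)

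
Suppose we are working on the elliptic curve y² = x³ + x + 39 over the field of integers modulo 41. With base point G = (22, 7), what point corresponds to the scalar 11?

Double-and-add on 11 = (1011)₂. Start with G = (22, 7) for the leading 1-bit.
double: tangent at (22, 7): λ = (3·22² + 1)/(2·7) ≡ 18/14. 14⁻¹ ≡ 3 (mod 41) since 14·3 = 42 ≡ 1, so λ ≡ 18·3 ≡ 13.
  x = λ² - 22 - 22 = 169 - 44 ≡ 2; y = λ·(22 - 2) - 7 ≡ 7. → (2, 7)
double: tangent at (2, 7): λ = (3·2² + 1)/(2·7) ≡ 13/14. 14⁻¹ ≡ 3 (mod 41), so λ ≡ 13·3 ≡ 39.
  x = λ² - 2 - 2 = 1521 - 4 ≡ 0; y = λ·(2 - 0) - 7 ≡ 30. → (0, 30)
add G: (0, 30) + (22, 7). λ = (7 - 30)/(22 - 0) ≡ 18/22 mod 41. 22⁻¹ ≡ 28 (mod 41) since 22·28 = 616 ≡ 1, so λ ≡ 12.
  x = λ² - 0 - 22 = 144 - 22 ≡ 40; y = λ·(0 - 40) - 30 ≡ 23. → (40, 23)
double: tangent at (40, 23): λ = (3·40² + 1)/(2·23) ≡ 4/5. 5⁻¹ ≡ 33 (mod 41) since 5·33 = 165 ≡ 1, so λ ≡ 4·33 ≡ 9.
  x = λ² - 40 - 40 = 81 - 80 ≡ 1; y = λ·(40 - 1) - 23 ≡ 0. → (1, 0)
add G: (1, 0) + (22, 7). λ = (7 - 0)/(22 - 1) ≡ 7/21 mod 41. 21⁻¹ ≡ 2 (mod 41) since 21·2 = 42 ≡ 1, so λ ≡ 14.
  x = λ² - 1 - 22 = 196 - 23 ≡ 9; y = λ·(1 - 9) - 0 ≡ 11. → (9, 11)

(9, 11)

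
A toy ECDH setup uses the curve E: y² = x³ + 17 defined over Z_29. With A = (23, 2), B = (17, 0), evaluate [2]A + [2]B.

First 2A:
Repeated addition: build up to 2A.
2A: tangent at (23, 2): λ = (3·23² + 0)/(2·2) ≡ 21/4. 4⁻¹ ≡ 22 (mod 29) since 4·22 = 88 ≡ 1, so λ ≡ 21·22 ≡ 27.
  x = λ² - 23 - 23 = 729 - 46 ≡ 16; y = λ·(23 - 16) - 2 ≡ 13. → (16, 13)
2A = (16, 13).
Next 2B:
Repeated addition: build up to 2B.
2B: (17, 0) + (17, 0): same x and y₁ ≡ -y₂, so the sum is O.
2B = O.
Finally 2A + 2B:
(16, 13) + O = (16, 13) (identity).

(16, 13)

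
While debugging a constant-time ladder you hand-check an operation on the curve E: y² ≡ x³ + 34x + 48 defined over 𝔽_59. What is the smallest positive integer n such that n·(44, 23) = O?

2P: tangent at (44, 23): λ = (3·44² + 34)/(2·23) ≡ 1/46. 46⁻¹ ≡ 9 (mod 59), so λ ≡ 1·9 ≡ 9.
  x = λ² - 44 - 44 = 81 - 88 ≡ 52; y = λ·(44 - 52) - 23 ≡ 23. → (52, 23)
3P: (52, 23) + (44, 23). λ = (23 - 23)/(44 - 52) ≡ 0/51 mod 59. 51⁻¹ ≡ 22 (mod 59), so λ ≡ 0.
  x = λ² - 52 - 44 = 0 - 96 ≡ 22; y = λ·(52 - 22) - 23 ≡ 36. → (22, 36)
4P: (22, 36) + (44, 23). λ = (23 - 36)/(44 - 22) ≡ 46/22 mod 59. 22⁻¹ ≡ 51 (mod 59), so λ ≡ 45.
  x = λ² - 22 - 44 = 2025 - 66 ≡ 12; y = λ·(22 - 12) - 36 ≡ 1. → (12, 1)
5P: (12, 1) + (44, 23). λ = (23 - 1)/(44 - 12) ≡ 22/32 mod 59. 32⁻¹ ≡ 24 (mod 59) since 32·24 = 768 ≡ 1, so λ ≡ 56.
  x = λ² - 12 - 44 = 3136 - 56 ≡ 12; y = λ·(12 - 12) - 1 ≡ 58. → (12, 58)
6P: (12, 58) + (44, 23). λ = (23 - 58)/(44 - 12) ≡ 24/32 mod 59. 32⁻¹ ≡ 24 (mod 59) since 32·24 = 768 ≡ 1, so λ ≡ 45.
  x = λ² - 12 - 44 = 2025 - 56 ≡ 22; y = λ·(12 - 22) - 58 ≡ 23. → (22, 23)
7P: (22, 23) + (44, 23). λ = (23 - 23)/(44 - 22) ≡ 0/22 mod 59. 22⁻¹ ≡ 51 (mod 59), so λ ≡ 0.
  x = λ² - 22 - 44 = 0 - 66 ≡ 52; y = λ·(22 - 52) - 23 ≡ 36. → (52, 36)
8P: (52, 36) + (44, 23). λ = (23 - 36)/(44 - 52) ≡ 46/51 mod 59. 51⁻¹ ≡ 22 (mod 59), so λ ≡ 9.
  x = λ² - 52 - 44 = 81 - 96 ≡ 44; y = λ·(52 - 44) - 36 ≡ 36. → (44, 36)
9P: (44, 36) + (44, 23): same x and y₁ ≡ -y₂, so the sum is O.
9P = O, so the order is 9.

9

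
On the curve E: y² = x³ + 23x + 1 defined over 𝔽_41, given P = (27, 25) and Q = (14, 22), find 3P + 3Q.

(12, 18)

First 3P:
Repeated addition: build up to 3P.
2P: tangent at (27, 25): λ = (3·27² + 23)/(2·25) ≡ 37/9. 9⁻¹ ≡ 32 (mod 41) since 9·32 = 288 ≡ 1, so λ ≡ 37·32 ≡ 36.
  x = λ² - 27 - 27 = 1296 - 54 ≡ 12; y = λ·(27 - 12) - 25 ≡ 23. → (12, 23)
3P: (12, 23) + (27, 25). λ = (25 - 23)/(27 - 12) ≡ 2/15 mod 41. 15⁻¹ ≡ 11 (mod 41) since 15·11 = 165 ≡ 1, so λ ≡ 22.
  x = λ² - 12 - 27 = 484 - 39 ≡ 35; y = λ·(12 - 35) - 23 ≡ 4. → (35, 4)
3P = (35, 4).
Next 3Q:
Repeated addition: build up to 3Q.
2Q: tangent at (14, 22): λ = (3·14² + 23)/(2·22) ≡ 37/3. 3⁻¹ ≡ 14 (mod 41), so λ ≡ 37·14 ≡ 26.
  x = λ² - 14 - 14 = 676 - 28 ≡ 33; y = λ·(14 - 33) - 22 ≡ 17. → (33, 17)
3Q: (33, 17) + (14, 22). λ = (22 - 17)/(14 - 33) ≡ 5/22 mod 41. 22⁻¹ ≡ 28 (mod 41), so λ ≡ 17.
  x = λ² - 33 - 14 = 289 - 47 ≡ 37; y = λ·(33 - 37) - 17 ≡ 38. → (37, 38)
3Q = (37, 38).
Finally 3P + 3Q:
(35, 4) + (37, 38). λ = (38 - 4)/(37 - 35) ≡ 34/2 mod 41. 2⁻¹ ≡ 21 (mod 41) since 2·21 = 42 ≡ 1, so λ ≡ 17.
  x = λ² - 35 - 37 = 289 - 72 ≡ 12; y = λ·(35 - 12) - 4 ≡ 18. → (12, 18)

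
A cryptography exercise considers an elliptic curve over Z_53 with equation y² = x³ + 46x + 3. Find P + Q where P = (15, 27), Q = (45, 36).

(18, 41)

(15, 27) + (45, 36). λ = (36 - 27)/(45 - 15) ≡ 9/30 mod 53. 30⁻¹ ≡ 23 (mod 53) since 30·23 = 690 ≡ 1, so λ ≡ 48.
  x = λ² - 15 - 45 = 2304 - 60 ≡ 18; y = λ·(15 - 18) - 27 ≡ 41. → (18, 41)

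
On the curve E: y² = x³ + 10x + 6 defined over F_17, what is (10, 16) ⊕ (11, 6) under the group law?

(11, 11)

(10, 16) + (11, 6). λ = (6 - 16)/(11 - 10) ≡ 7/1 mod 17. 1⁻¹ ≡ 1 (mod 17), so λ ≡ 7.
  x = λ² - 10 - 11 = 49 - 21 ≡ 11; y = λ·(10 - 11) - 16 ≡ 11. → (11, 11)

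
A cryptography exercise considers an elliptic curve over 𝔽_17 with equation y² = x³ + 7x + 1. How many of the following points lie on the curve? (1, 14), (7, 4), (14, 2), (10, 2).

2

(1, 14): 14² ≡ 9, rhs ≡ 9 → on.
(7, 4): 4² ≡ 16, rhs ≡ 2 → off.
(14, 2): 2² ≡ 4, rhs ≡ 4 → on.
(10, 2): 2² ≡ 4, rhs ≡ 0 → off.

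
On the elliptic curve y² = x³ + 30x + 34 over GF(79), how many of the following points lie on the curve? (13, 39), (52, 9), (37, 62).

(13, 39): 39² ≡ 20, rhs ≡ 14 → off.
(52, 9): 9² ≡ 2, rhs ≡ 2 → on.
(37, 62): 62² ≡ 52, rhs ≡ 52 → on.

2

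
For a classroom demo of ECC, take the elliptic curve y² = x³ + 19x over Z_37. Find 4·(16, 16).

(3, 26)

Write Q = (16, 16).
Repeated addition: build up to 4Q.
2Q: tangent at (16, 16): λ = (3·16² + 19)/(2·16) ≡ 10/32. 32⁻¹ ≡ 22 (mod 37), so λ ≡ 10·22 ≡ 35.
  x = λ² - 16 - 16 = 1225 - 32 ≡ 9; y = λ·(16 - 9) - 16 ≡ 7. → (9, 7)
3Q: (9, 7) + (16, 16). λ = (16 - 7)/(16 - 9) ≡ 9/7 mod 37. 7⁻¹ ≡ 16 (mod 37), so λ ≡ 33.
  x = λ² - 9 - 16 = 1089 - 25 ≡ 28; y = λ·(9 - 28) - 7 ≡ 32. → (28, 32)
4Q: (28, 32) + (16, 16). λ = (16 - 32)/(16 - 28) ≡ 21/25 mod 37. 25⁻¹ ≡ 3 (mod 37), so λ ≡ 26.
  x = λ² - 28 - 16 = 676 - 44 ≡ 3; y = λ·(28 - 3) - 32 ≡ 26. → (3, 26)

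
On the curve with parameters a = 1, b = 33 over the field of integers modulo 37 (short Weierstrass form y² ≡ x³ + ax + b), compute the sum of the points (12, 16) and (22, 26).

(4, 29)

(12, 16) + (22, 26). λ = (26 - 16)/(22 - 12) ≡ 10/10 mod 37. 10⁻¹ ≡ 26 (mod 37) since 10·26 = 260 ≡ 1, so λ ≡ 1.
  x = λ² - 12 - 22 = 1 - 34 ≡ 4; y = λ·(12 - 4) - 16 ≡ 29. → (4, 29)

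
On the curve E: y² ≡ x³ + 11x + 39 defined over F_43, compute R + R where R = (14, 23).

(16, 22)

tangent at (14, 23): λ = (3·14² + 11)/(2·23) ≡ 40/3. 3⁻¹ ≡ 29 (mod 43) since 3·29 = 87 ≡ 1, so λ ≡ 40·29 ≡ 42.
  x = λ² - 14 - 14 = 1764 - 28 ≡ 16; y = λ·(14 - 16) - 23 ≡ 22. → (16, 22)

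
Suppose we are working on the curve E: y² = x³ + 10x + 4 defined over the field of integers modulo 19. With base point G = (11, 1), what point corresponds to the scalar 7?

(11, 18)

Repeated addition: build up to 7G.
2G: tangent at (11, 1): λ = (3·11² + 10)/(2·1) ≡ 12/2. 2⁻¹ ≡ 10 (mod 19) since 2·10 = 20 ≡ 1, so λ ≡ 12·10 ≡ 6.
  x = λ² - 11 - 11 = 36 - 22 ≡ 14; y = λ·(11 - 14) - 1 ≡ 0. → (14, 0)
3G: (14, 0) + (11, 1). λ = (1 - 0)/(11 - 14) ≡ 1/16 mod 19. 16⁻¹ ≡ 6 (mod 19) since 16·6 = 96 ≡ 1, so λ ≡ 6.
  x = λ² - 14 - 11 = 36 - 25 ≡ 11; y = λ·(14 - 11) - 0 ≡ 18. → (11, 18)
4G: (11, 18) + (11, 1): same x and y₁ ≡ -y₂, so the sum is ∞.
5G: ∞ + (11, 1) = (11, 1) (identity).
6G: tangent at (11, 1): λ = (3·11² + 10)/(2·1) ≡ 12/2. 2⁻¹ ≡ 10 (mod 19), so λ ≡ 12·10 ≡ 6.
  x = λ² - 11 - 11 = 36 - 22 ≡ 14; y = λ·(11 - 14) - 1 ≡ 0. → (14, 0)
7G: (14, 0) + (11, 1). λ = (1 - 0)/(11 - 14) ≡ 1/16 mod 19. 16⁻¹ ≡ 6 (mod 19), so λ ≡ 6.
  x = λ² - 14 - 11 = 36 - 25 ≡ 11; y = λ·(14 - 11) - 0 ≡ 18. → (11, 18)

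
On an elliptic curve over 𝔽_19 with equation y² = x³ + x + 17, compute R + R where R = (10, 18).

(6, 7)

tangent at (10, 18): λ = (3·10² + 1)/(2·18) ≡ 16/17. 17⁻¹ ≡ 9 (mod 19), so λ ≡ 16·9 ≡ 11.
  x = λ² - 10 - 10 = 121 - 20 ≡ 6; y = λ·(10 - 6) - 18 ≡ 7. → (6, 7)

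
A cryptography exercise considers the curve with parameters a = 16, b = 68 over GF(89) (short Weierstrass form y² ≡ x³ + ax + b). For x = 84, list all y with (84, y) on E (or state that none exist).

none

x³ + 16x + 68 = 594116 ≡ 41 (mod 89).
41 is a non-residue mod 89; no y exists.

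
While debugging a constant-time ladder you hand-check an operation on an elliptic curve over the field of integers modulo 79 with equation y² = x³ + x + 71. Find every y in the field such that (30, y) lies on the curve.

2, 77

x³ + 1x + 71 = 27101 ≡ 4 (mod 79).
Square roots of 4 mod 79: 2 and 77 (since 2² = 4 ≡ 4).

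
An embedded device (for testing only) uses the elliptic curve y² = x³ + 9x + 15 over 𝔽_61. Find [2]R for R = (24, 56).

tangent at (24, 56): λ = (3·24² + 9)/(2·56) ≡ 29/51. 51⁻¹ ≡ 6 (mod 61) since 51·6 = 306 ≡ 1, so λ ≡ 29·6 ≡ 52.
  x = λ² - 24 - 24 = 2704 - 48 ≡ 33; y = λ·(24 - 33) - 56 ≡ 25. → (33, 25)

(33, 25)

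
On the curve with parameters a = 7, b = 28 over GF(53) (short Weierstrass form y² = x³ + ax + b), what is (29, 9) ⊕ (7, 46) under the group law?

(29, 9) + (7, 46). λ = (46 - 9)/(7 - 29) ≡ 37/31 mod 53. 31⁻¹ ≡ 12 (mod 53), so λ ≡ 20.
  x = λ² - 29 - 7 = 400 - 36 ≡ 46; y = λ·(29 - 46) - 9 ≡ 22. → (46, 22)

(46, 22)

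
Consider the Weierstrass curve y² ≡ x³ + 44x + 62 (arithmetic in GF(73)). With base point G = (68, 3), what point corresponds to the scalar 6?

Double-and-add on 6 = (110)₂. Start with G = (68, 3) for the leading 1-bit.
double: tangent at (68, 3): λ = (3·68² + 44)/(2·3) ≡ 46/6. 6⁻¹ ≡ 61 (mod 73), so λ ≡ 46·61 ≡ 32.
  x = λ² - 68 - 68 = 1024 - 136 ≡ 12; y = λ·(68 - 12) - 3 ≡ 37. → (12, 37)
add G: (12, 37) + (68, 3). λ = (3 - 37)/(68 - 12) ≡ 39/56 mod 73. 56⁻¹ ≡ 30 (mod 73), so λ ≡ 2.
  x = λ² - 12 - 68 = 4 - 80 ≡ 70; y = λ·(12 - 70) - 37 ≡ 66. → (70, 66)
double: tangent at (70, 66): λ = (3·70² + 44)/(2·66) ≡ 71/59. 59⁻¹ ≡ 26 (mod 73), so λ ≡ 71·26 ≡ 21.
  x = λ² - 70 - 70 = 441 - 140 ≡ 9; y = λ·(70 - 9) - 66 ≡ 47. → (9, 47)

(9, 47)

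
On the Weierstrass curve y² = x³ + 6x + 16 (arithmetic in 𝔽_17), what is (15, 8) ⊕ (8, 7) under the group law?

(2, 6)

(15, 8) + (8, 7). λ = (7 - 8)/(8 - 15) ≡ 16/10 mod 17. 10⁻¹ ≡ 12 (mod 17) since 10·12 = 120 ≡ 1, so λ ≡ 5.
  x = λ² - 15 - 8 = 25 - 23 ≡ 2; y = λ·(15 - 2) - 8 ≡ 6. → (2, 6)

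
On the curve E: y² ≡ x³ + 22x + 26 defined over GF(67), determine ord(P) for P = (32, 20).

2P: tangent at (32, 20): λ = (3·32² + 22)/(2·20) ≡ 12/40. 40⁻¹ ≡ 62 (mod 67), so λ ≡ 12·62 ≡ 7.
  x = λ² - 32 - 32 = 49 - 64 ≡ 52; y = λ·(32 - 52) - 20 ≡ 41. → (52, 41)
3P: (52, 41) + (32, 20). λ = (20 - 41)/(32 - 52) ≡ 46/47 mod 67. 47⁻¹ ≡ 10 (mod 67) since 47·10 = 470 ≡ 1, so λ ≡ 58.
  x = λ² - 52 - 32 = 3364 - 84 ≡ 64; y = λ·(52 - 64) - 41 ≡ 0. → (64, 0)
4P: (64, 0) + (32, 20). λ = (20 - 0)/(32 - 64) ≡ 20/35 mod 67. 35⁻¹ ≡ 23 (mod 67), so λ ≡ 58.
  x = λ² - 64 - 32 = 3364 - 96 ≡ 52; y = λ·(64 - 52) - 0 ≡ 26. → (52, 26)
5P: (52, 26) + (32, 20). λ = (20 - 26)/(32 - 52) ≡ 61/47 mod 67. 47⁻¹ ≡ 10 (mod 67), so λ ≡ 7.
  x = λ² - 52 - 32 = 49 - 84 ≡ 32; y = λ·(52 - 32) - 26 ≡ 47. → (32, 47)
6P: (32, 47) + (32, 20): same x and y₁ ≡ -y₂, so the sum is O.
6P = O, so the order is 6.

6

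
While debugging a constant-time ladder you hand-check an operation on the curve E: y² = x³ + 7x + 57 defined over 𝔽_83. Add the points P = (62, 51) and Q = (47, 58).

(62, 51) + (47, 58). λ = (58 - 51)/(47 - 62) ≡ 7/68 mod 83. 68⁻¹ ≡ 11 (mod 83) since 68·11 = 748 ≡ 1, so λ ≡ 77.
  x = λ² - 62 - 47 = 5929 - 109 ≡ 10; y = λ·(62 - 10) - 51 ≡ 52. → (10, 52)

(10, 52)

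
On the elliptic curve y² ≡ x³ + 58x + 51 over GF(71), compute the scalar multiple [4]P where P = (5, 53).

Repeated addition: build up to 4P.
2P: tangent at (5, 53): λ = (3·5² + 58)/(2·53) ≡ 62/35. 35⁻¹ ≡ 69 (mod 71) since 35·69 = 2415 ≡ 1, so λ ≡ 62·69 ≡ 18.
  x = λ² - 5 - 5 = 324 - 10 ≡ 30; y = λ·(5 - 30) - 53 ≡ 65. → (30, 65)
3P: (30, 65) + (5, 53). λ = (53 - 65)/(5 - 30) ≡ 59/46 mod 71. 46⁻¹ ≡ 17 (mod 71), so λ ≡ 9.
  x = λ² - 30 - 5 = 81 - 35 ≡ 46; y = λ·(30 - 46) - 65 ≡ 4. → (46, 4)
4P: (46, 4) + (5, 53). λ = (53 - 4)/(5 - 46) ≡ 49/30 mod 71. 30⁻¹ ≡ 45 (mod 71) since 30·45 = 1350 ≡ 1, so λ ≡ 4.
  x = λ² - 46 - 5 = 16 - 51 ≡ 36; y = λ·(46 - 36) - 4 ≡ 36. → (36, 36)

(36, 36)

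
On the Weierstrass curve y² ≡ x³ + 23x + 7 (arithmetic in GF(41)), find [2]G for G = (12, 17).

tangent at (12, 17): λ = (3·12² + 23)/(2·17) ≡ 4/34. 34⁻¹ ≡ 35 (mod 41), so λ ≡ 4·35 ≡ 17.
  x = λ² - 12 - 12 = 289 - 24 ≡ 19; y = λ·(12 - 19) - 17 ≡ 28. → (19, 28)

(19, 28)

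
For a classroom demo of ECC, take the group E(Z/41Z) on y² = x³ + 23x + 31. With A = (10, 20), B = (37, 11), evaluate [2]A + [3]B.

(7, 24)

First 2A:
Repeated addition: build up to 2A.
2A: tangent at (10, 20): λ = (3·10² + 23)/(2·20) ≡ 36/40. 40⁻¹ ≡ 40 (mod 41) since 40·40 = 1600 ≡ 1, so λ ≡ 36·40 ≡ 5.
  x = λ² - 10 - 10 = 25 - 20 ≡ 5; y = λ·(10 - 5) - 20 ≡ 5. → (5, 5)
2A = (5, 5).
Next 3B:
Repeated addition: build up to 3B.
2B: tangent at (37, 11): λ = (3·37² + 23)/(2·11) ≡ 30/22. 22⁻¹ ≡ 28 (mod 41) since 22·28 = 616 ≡ 1, so λ ≡ 30·28 ≡ 20.
  x = λ² - 37 - 37 = 400 - 74 ≡ 39; y = λ·(37 - 39) - 11 ≡ 31. → (39, 31)
3B: (39, 31) + (37, 11). λ = (11 - 31)/(37 - 39) ≡ 21/39 mod 41. 39⁻¹ ≡ 20 (mod 41), so λ ≡ 10.
  x = λ² - 39 - 37 = 100 - 76 ≡ 24; y = λ·(39 - 24) - 31 ≡ 37. → (24, 37)
3B = (24, 37).
Finally 2A + 3B:
(5, 5) + (24, 37). λ = (37 - 5)/(24 - 5) ≡ 32/19 mod 41. 19⁻¹ ≡ 13 (mod 41) since 19·13 = 247 ≡ 1, so λ ≡ 6.
  x = λ² - 5 - 24 = 36 - 29 ≡ 7; y = λ·(5 - 7) - 5 ≡ 24. → (7, 24)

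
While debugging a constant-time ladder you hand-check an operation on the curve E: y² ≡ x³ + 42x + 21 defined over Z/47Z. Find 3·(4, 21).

(27, 39)

Write Q = (4, 21).
Repeated addition: build up to 3Q.
2Q: tangent at (4, 21): λ = (3·4² + 42)/(2·21) ≡ 43/42. 42⁻¹ ≡ 28 (mod 47), so λ ≡ 43·28 ≡ 29.
  x = λ² - 4 - 4 = 841 - 8 ≡ 34; y = λ·(4 - 34) - 21 ≡ 2. → (34, 2)
3Q: (34, 2) + (4, 21). λ = (21 - 2)/(4 - 34) ≡ 19/17 mod 47. 17⁻¹ ≡ 36 (mod 47), so λ ≡ 26.
  x = λ² - 34 - 4 = 676 - 38 ≡ 27; y = λ·(34 - 27) - 2 ≡ 39. → (27, 39)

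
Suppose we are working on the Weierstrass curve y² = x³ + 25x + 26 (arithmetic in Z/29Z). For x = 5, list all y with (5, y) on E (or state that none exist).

x³ + 25x + 26 = 276 ≡ 15 (mod 29).
15 is a non-residue mod 29; no y exists.

none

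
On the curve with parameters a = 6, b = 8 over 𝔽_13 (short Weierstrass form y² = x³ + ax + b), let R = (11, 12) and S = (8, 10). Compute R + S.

(6, 0)

(11, 12) + (8, 10). λ = (10 - 12)/(8 - 11) ≡ 11/10 mod 13. 10⁻¹ ≡ 4 (mod 13), so λ ≡ 5.
  x = λ² - 11 - 8 = 25 - 19 ≡ 6; y = λ·(11 - 6) - 12 ≡ 0. → (6, 0)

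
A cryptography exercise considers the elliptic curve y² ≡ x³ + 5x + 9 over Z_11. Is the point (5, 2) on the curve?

y² = 2² ≡ 4; x³ + 5x + 9 = 159 ≡ 5 (mod 11). 4 ≠ 5.

no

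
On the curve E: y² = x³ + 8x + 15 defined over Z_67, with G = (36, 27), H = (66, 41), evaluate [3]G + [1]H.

First 3G:
Repeated addition: build up to 3G.
2G: tangent at (36, 27): λ = (3·36² + 8)/(2·27) ≡ 10/54. 54⁻¹ ≡ 36 (mod 67), so λ ≡ 10·36 ≡ 25.
  x = λ² - 36 - 36 = 625 - 72 ≡ 17; y = λ·(36 - 17) - 27 ≡ 46. → (17, 46)
3G: (17, 46) + (36, 27). λ = (27 - 46)/(36 - 17) ≡ 48/19 mod 67. 19⁻¹ ≡ 60 (mod 67), so λ ≡ 66.
  x = λ² - 17 - 36 = 4356 - 53 ≡ 15; y = λ·(17 - 15) - 46 ≡ 19. → (15, 19)
3G = (15, 19).
Finally 3G + H:
(15, 19) + (66, 41). λ = (41 - 19)/(66 - 15) ≡ 22/51 mod 67. 51⁻¹ ≡ 46 (mod 67), so λ ≡ 7.
  x = λ² - 15 - 66 = 49 - 81 ≡ 35; y = λ·(15 - 35) - 19 ≡ 42. → (35, 42)

(35, 42)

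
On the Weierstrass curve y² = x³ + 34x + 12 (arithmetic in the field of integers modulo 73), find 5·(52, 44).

(0, 42)

Write G = (52, 44).
Repeated addition: build up to 5G.
2G: tangent at (52, 44): λ = (3·52² + 34)/(2·44) ≡ 43/15. 15⁻¹ ≡ 39 (mod 73) since 15·39 = 585 ≡ 1, so λ ≡ 43·39 ≡ 71.
  x = λ² - 52 - 52 = 5041 - 104 ≡ 46; y = λ·(52 - 46) - 44 ≡ 17. → (46, 17)
3G: (46, 17) + (52, 44). λ = (44 - 17)/(52 - 46) ≡ 27/6 mod 73. 6⁻¹ ≡ 61 (mod 73), so λ ≡ 41.
  x = λ² - 46 - 52 = 1681 - 98 ≡ 50; y = λ·(46 - 50) - 17 ≡ 38. → (50, 38)
4G: (50, 38) + (52, 44). λ = (44 - 38)/(52 - 50) ≡ 6/2 mod 73. 2⁻¹ ≡ 37 (mod 73), so λ ≡ 3.
  x = λ² - 50 - 52 = 9 - 102 ≡ 53; y = λ·(50 - 53) - 38 ≡ 26. → (53, 26)
5G: (53, 26) + (52, 44). λ = (44 - 26)/(52 - 53) ≡ 18/72 mod 73. 72⁻¹ ≡ 72 (mod 73), so λ ≡ 55.
  x = λ² - 53 - 52 = 3025 - 105 ≡ 0; y = λ·(53 - 0) - 26 ≡ 42. → (0, 42)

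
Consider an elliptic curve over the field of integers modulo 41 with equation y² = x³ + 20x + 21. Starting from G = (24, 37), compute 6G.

(0, 29)

Double-and-add on 6 = (110)₂. Start with G = (24, 37) for the leading 1-bit.
double: tangent at (24, 37): λ = (3·24² + 20)/(2·37) ≡ 26/33. 33⁻¹ ≡ 5 (mod 41), so λ ≡ 26·5 ≡ 7.
  x = λ² - 24 - 24 = 49 - 48 ≡ 1; y = λ·(24 - 1) - 37 ≡ 1. → (1, 1)
add G: (1, 1) + (24, 37). λ = (37 - 1)/(24 - 1) ≡ 36/23 mod 41. 23⁻¹ ≡ 25 (mod 41), so λ ≡ 39.
  x = λ² - 1 - 24 = 1521 - 25 ≡ 20; y = λ·(1 - 20) - 1 ≡ 37. → (20, 37)
double: tangent at (20, 37): λ = (3·20² + 20)/(2·37) ≡ 31/33. 33⁻¹ ≡ 5 (mod 41), so λ ≡ 31·5 ≡ 32.
  x = λ² - 20 - 20 = 1024 - 40 ≡ 0; y = λ·(20 - 0) - 37 ≡ 29. → (0, 29)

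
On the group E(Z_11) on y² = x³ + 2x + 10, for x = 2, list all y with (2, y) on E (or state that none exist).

x³ + 2x + 10 = 22 ≡ 0 (mod 11).
Only y = 0 satisfies y² ≡ 0.

0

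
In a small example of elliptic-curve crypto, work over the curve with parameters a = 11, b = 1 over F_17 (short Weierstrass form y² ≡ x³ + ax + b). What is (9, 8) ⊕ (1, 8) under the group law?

(7, 9)

(9, 8) + (1, 8). λ = (8 - 8)/(1 - 9) ≡ 0/9 mod 17. 9⁻¹ ≡ 2 (mod 17) since 9·2 = 18 ≡ 1, so λ ≡ 0.
  x = λ² - 9 - 1 = 0 - 10 ≡ 7; y = λ·(9 - 7) - 8 ≡ 9. → (7, 9)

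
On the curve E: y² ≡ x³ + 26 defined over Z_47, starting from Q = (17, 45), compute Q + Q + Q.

Repeated addition: build up to 3Q.
2Q: tangent at (17, 45): λ = (3·17² + 0)/(2·45) ≡ 21/43. 43⁻¹ ≡ 35 (mod 47), so λ ≡ 21·35 ≡ 30.
  x = λ² - 17 - 17 = 900 - 34 ≡ 20; y = λ·(17 - 20) - 45 ≡ 6. → (20, 6)
3Q: (20, 6) + (17, 45). λ = (45 - 6)/(17 - 20) ≡ 39/44 mod 47. 44⁻¹ ≡ 31 (mod 47) since 44·31 = 1364 ≡ 1, so λ ≡ 34.
  x = λ² - 20 - 17 = 1156 - 37 ≡ 38; y = λ·(20 - 38) - 6 ≡ 40. → (38, 40)

(38, 40)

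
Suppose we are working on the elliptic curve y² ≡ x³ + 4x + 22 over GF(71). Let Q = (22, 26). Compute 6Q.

(69, 52)

Repeated addition: build up to 6Q.
2Q: tangent at (22, 26): λ = (3·22² + 4)/(2·26) ≡ 36/52. 52⁻¹ ≡ 56 (mod 71), so λ ≡ 36·56 ≡ 28.
  x = λ² - 22 - 22 = 784 - 44 ≡ 30; y = λ·(22 - 30) - 26 ≡ 34. → (30, 34)
3Q: (30, 34) + (22, 26). λ = (26 - 34)/(22 - 30) ≡ 63/63 mod 71. 63⁻¹ ≡ 62 (mod 71), so λ ≡ 1.
  x = λ² - 30 - 22 = 1 - 52 ≡ 20; y = λ·(30 - 20) - 34 ≡ 47. → (20, 47)
4Q: (20, 47) + (22, 26). λ = (26 - 47)/(22 - 20) ≡ 50/2 mod 71. 2⁻¹ ≡ 36 (mod 71), so λ ≡ 25.
  x = λ² - 20 - 22 = 625 - 42 ≡ 15; y = λ·(20 - 15) - 47 ≡ 7. → (15, 7)
5Q: (15, 7) + (22, 26). λ = (26 - 7)/(22 - 15) ≡ 19/7 mod 71. 7⁻¹ ≡ 61 (mod 71), so λ ≡ 23.
  x = λ² - 15 - 22 = 529 - 37 ≡ 66; y = λ·(15 - 66) - 7 ≡ 27. → (66, 27)
6Q: (66, 27) + (22, 26). λ = (26 - 27)/(22 - 66) ≡ 70/27 mod 71. 27⁻¹ ≡ 50 (mod 71) since 27·50 = 1350 ≡ 1, so λ ≡ 21.
  x = λ² - 66 - 22 = 441 - 88 ≡ 69; y = λ·(66 - 69) - 27 ≡ 52. → (69, 52)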